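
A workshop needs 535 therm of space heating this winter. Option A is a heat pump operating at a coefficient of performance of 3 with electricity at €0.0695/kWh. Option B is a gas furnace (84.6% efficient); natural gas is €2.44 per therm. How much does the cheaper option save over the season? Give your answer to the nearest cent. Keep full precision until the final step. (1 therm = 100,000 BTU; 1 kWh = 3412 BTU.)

€1179.77

Heat load = 535 therm × 100,000 = 53,500,000 BTU
Gas: input = 53,500,000 / 0.846 = 63,238,771 BTU = 632.4 therm → 632.4 × €2.44 = €1,543.03
Heat pump: 53,500,000 BTU / 3412 = 15,680 kWh heat; / 3 = 5,227 kWh in → × €0.0695 = €363.25
Difference = |€1,543.03 − €363.25| = €1,179.77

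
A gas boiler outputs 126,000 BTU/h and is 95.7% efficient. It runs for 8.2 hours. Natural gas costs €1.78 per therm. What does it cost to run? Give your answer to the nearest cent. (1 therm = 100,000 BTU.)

Heat delivered = 126,000 BTU/h × 8.2 h = 1,033,200 BTU
Gas input = 1,033,200 / 0.957 = 1,079,624 BTU
= 1,079,624 / 100,000 = 10.8 therm
Cost = 10.8 × €1.78/therm = €19.22

€19.22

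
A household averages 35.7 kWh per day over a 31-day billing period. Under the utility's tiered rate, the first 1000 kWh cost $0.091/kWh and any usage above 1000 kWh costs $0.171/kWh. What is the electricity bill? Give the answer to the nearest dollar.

$109

Usage = 35.7 kWh/day × 31 days = 1106.7 kWh
First 1000 kWh × $0.091 = $91.00
Remaining 106.7 kWh × $0.171 = $18.25
Total = $109.25 ≈ $109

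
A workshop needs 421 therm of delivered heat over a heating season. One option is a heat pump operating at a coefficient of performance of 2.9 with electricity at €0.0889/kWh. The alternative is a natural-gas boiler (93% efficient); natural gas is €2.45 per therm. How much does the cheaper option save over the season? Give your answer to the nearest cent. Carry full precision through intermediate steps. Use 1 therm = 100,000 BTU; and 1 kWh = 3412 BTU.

Heat load = 421 therm × 100,000 = 42,100,000 BTU
Gas: input = 42,100,000 / 0.93 = 45,268,817 BTU = 452.7 therm → 452.7 × €2.45 = €1,109.09
Heat pump: 42,100,000 BTU / 3412 = 12,340 kWh heat; / 2.9 = 4,255 kWh in → × €0.0889 = €378.25
Difference = |€1,109.09 − €378.25| = €730.84

€730.84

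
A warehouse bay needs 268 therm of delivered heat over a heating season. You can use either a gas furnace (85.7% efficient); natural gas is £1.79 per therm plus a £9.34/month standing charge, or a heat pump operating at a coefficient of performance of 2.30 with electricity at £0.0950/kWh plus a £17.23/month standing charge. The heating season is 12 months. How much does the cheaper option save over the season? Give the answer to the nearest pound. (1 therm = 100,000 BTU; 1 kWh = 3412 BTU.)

£141

Heat load = 268 therm × 100,000 = 26,800,000 BTU
Gas: input = 26,800,000 / 0.857 = 31,271,879 BTU = 312.7 therm → 312.7 × £1.79 = £559.77; + 12 × £9.34 standing = £671.85
Heat pump: 26,800,000 BTU / 3412 = 7,855 kWh heat; / 2.30 = 3,415 kWh in → × £0.0950 = £324.43; + 12 × £17.23 standing = £531.19
Difference = |£671.85 − £531.19| = £140.66 ≈ £141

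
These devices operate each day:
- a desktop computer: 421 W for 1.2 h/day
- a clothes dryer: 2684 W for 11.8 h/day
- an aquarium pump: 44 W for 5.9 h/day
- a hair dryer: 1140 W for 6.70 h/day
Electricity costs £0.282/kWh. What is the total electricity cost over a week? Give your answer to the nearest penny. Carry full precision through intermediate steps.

£79.11

desktop computer: 421 W × 1.2 h × 7 d = 3,536 Wh = 3.536 kWh
clothes dryer: 2684 W × 11.8 h × 7 d = 221,698 Wh = 221.7 kWh
aquarium pump: 44 W × 5.9 h × 7 d = 1,817 Wh = 1.817 kWh
hair dryer: 1140 W × 6.70 h × 7 d = 53,466 Wh = 53.47 kWh
Total energy = 3.536 + 221.7 + 1.817 + 53.47 = 280.5 kWh
Cost = 280.5 kWh × £0.282 = £79.11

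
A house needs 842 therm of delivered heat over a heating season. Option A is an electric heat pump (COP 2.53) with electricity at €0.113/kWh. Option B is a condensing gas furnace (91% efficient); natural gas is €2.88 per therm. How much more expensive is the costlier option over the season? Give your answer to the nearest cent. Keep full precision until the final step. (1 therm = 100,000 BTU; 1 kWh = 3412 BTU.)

€1562.59

Heat load = 842 therm × 100,000 = 84,200,000 BTU
Gas: input = 84,200,000 / 0.91 = 92,527,473 BTU = 925.3 therm → 925.3 × €2.88 = €2,664.79
Heat pump: 84,200,000 BTU / 3412 = 24,680 kWh heat; / 2.53 = 9,754 kWh in → × €0.113 = €1,102.20
Difference = |€2,664.79 − €1,102.20| = €1,562.59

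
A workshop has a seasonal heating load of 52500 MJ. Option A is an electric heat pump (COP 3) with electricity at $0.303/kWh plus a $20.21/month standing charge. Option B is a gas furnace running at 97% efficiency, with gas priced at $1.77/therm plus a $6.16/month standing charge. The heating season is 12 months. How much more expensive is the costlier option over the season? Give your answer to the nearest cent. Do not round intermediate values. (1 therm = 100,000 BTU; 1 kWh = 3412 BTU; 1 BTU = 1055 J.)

Heat load = 52500 MJ = 52,500,000,000 J / 1055 = 49,763,033 BTU
Gas: input = 49,763,033 / 0.97 = 51,302,096 BTU = 513 therm → 513 × $1.77 = $908.05; + 12 × $6.16 standing = $981.97
Heat pump: 49,763,033 BTU / 3412 = 14,580 kWh heat; / 3 = 4,862 kWh in → × $0.303 = $1,473.06; + 12 × $20.21 standing = $1,715.58
Difference = |$981.97 − $1,715.58| = $733.61

$733.61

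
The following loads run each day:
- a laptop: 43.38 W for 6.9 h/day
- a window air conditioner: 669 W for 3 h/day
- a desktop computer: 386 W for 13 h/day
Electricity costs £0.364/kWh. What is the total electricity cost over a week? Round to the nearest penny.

laptop: 43.38 W × 6.9 h × 7 d = 2,095 Wh = 2.095 kWh
window air conditioner: 669 W × 3 h × 7 d = 14,049 Wh = 14.05 kWh
desktop computer: 386 W × 13 h × 7 d = 35,126 Wh = 35.13 kWh
Total energy = 2.095 + 14.05 + 35.13 = 51.27 kWh
Cost = 51.27 kWh × £0.364 = £18.66

£18.66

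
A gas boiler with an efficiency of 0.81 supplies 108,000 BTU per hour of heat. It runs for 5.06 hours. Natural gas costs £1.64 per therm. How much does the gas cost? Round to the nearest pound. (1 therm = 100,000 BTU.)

Heat delivered = 108,000 BTU/h × 5.06 h = 546,480 BTU
Gas input = 546,480 / 0.81 = 674,667 BTU
= 674,667 / 100,000 = 6.747 therm
Cost = 6.747 × £1.64/therm = £11.06 ≈ £11

£11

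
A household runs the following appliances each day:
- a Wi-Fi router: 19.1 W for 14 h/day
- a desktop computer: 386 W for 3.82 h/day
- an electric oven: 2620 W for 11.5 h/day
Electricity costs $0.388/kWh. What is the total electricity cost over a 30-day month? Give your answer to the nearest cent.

Wi-Fi router: 19.1 W × 14 h × 30 d = 8,022 Wh = 8.022 kWh
desktop computer: 386 W × 3.82 h × 30 d = 44,236 Wh = 44.24 kWh
electric oven: 2620 W × 11.5 h × 30 d = 903,900 Wh = 903.9 kWh
Total energy = 8.022 + 44.24 + 903.9 = 956.2 kWh
Cost = 956.2 kWh × $0.388 = $370.99

$370.99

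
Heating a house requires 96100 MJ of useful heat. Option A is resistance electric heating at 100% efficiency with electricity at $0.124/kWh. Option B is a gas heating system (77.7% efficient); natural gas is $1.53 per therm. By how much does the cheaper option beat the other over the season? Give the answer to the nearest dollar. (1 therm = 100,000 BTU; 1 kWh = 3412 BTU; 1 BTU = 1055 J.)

Heat load = 96100 MJ = 96,100,000,000 J / 1055 = 91,090,047 BTU
Gas: input = 91,090,047 / 0.777 = 117,233,008 BTU = 1,172 therm → 1,172 × $1.53 = $1,793.67
Electric: 91,090,047 BTU / 3412 = 26,700 kWh → × $0.124 = $3,310.42
Difference = |$1,793.67 − $3,310.42| = $1,516.76 ≈ $1517

$1517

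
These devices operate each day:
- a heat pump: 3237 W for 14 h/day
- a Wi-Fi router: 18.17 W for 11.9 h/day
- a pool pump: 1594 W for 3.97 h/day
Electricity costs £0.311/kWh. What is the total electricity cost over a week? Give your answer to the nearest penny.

heat pump: 3237 W × 14 h × 7 d = 317,226 Wh = 317.2 kWh
Wi-Fi router: 18.17 W × 11.9 h × 7 d = 1,514 Wh = 1.514 kWh
pool pump: 1594 W × 3.97 h × 7 d = 44,297 Wh = 44.3 kWh
Total energy = 317.2 + 1.514 + 44.3 = 363 kWh
Cost = 363 kWh × £0.311 = £112.90

£112.90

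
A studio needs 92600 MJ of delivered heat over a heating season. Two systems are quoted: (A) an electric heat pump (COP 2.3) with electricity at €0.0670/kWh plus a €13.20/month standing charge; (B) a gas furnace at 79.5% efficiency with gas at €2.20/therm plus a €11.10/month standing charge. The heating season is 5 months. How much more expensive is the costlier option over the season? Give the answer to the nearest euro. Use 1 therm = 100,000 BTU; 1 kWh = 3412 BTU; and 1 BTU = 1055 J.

€1669

Heat load = 92600 MJ = 92,600,000,000 J / 1055 = 87,772,512 BTU
Gas: input = 87,772,512 / 0.795 = 110,405,675 BTU = 1,104 therm → 1,104 × €2.20 = €2,428.92; + 5 × €11.10 standing = €2,484.42
Heat pump: 87,772,512 BTU / 3412 = 25,720 kWh heat; / 2.3 = 11,180 kWh in → × €0.0670 = €749.37; + 5 × €13.20 standing = €815.37
Difference = |€2,484.42 − €815.37| = €1,669.05 ≈ €1669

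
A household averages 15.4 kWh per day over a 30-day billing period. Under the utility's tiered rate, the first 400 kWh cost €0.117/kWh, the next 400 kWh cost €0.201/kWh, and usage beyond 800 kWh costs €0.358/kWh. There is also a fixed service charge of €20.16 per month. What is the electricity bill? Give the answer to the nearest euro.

Usage = 15.4 kWh/day × 30 days = 462 kWh
First 400 kWh × €0.117 = €46.80
Next 62 kWh × €0.201 = €12.46
Remaining tier: 0 kWh (not reached)
Energy charge = €59.26; + service €20.16 = €79.42 ≈ €79

€79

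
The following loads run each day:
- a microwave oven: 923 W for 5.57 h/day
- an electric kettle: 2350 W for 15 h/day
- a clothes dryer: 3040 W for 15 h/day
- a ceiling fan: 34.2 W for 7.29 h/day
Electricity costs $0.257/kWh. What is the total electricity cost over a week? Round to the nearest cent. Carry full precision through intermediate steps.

microwave oven: 923 W × 5.57 h × 7 d = 35,988 Wh = 35.99 kWh
electric kettle: 2350 W × 15 h × 7 d = 246,750 Wh = 246.8 kWh
clothes dryer: 3040 W × 15 h × 7 d = 319,200 Wh = 319.2 kWh
ceiling fan: 34.2 W × 7.29 h × 7 d = 1,745 Wh = 1.745 kWh
Total energy = 35.99 + 246.8 + 319.2 + 1.745 = 603.7 kWh
Cost = 603.7 kWh × $0.257 = $155.15

$155.15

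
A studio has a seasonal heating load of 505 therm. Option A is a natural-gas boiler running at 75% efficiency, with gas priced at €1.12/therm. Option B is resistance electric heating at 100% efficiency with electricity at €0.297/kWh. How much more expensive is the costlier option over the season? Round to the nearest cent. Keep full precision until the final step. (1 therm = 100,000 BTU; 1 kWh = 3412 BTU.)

Heat load = 505 therm × 100,000 = 50,500,000 BTU
Gas: input = 50,500,000 / 0.75 = 67,333,333 BTU = 673.3 therm → 673.3 × €1.12 = €754.13
Electric: 50,500,000 BTU / 3412 = 14,800 kWh → × €0.297 = €4,395.81
Difference = |€754.13 − €4,395.81| = €3,641.68

€3641.68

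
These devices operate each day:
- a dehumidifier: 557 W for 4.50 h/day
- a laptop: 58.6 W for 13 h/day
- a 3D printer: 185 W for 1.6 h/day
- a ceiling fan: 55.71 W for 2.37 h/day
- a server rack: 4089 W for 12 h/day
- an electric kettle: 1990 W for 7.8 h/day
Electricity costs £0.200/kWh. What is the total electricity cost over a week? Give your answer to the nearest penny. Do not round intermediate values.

£95.60

dehumidifier: 557 W × 4.50 h × 7 d = 17,546 Wh = 17.55 kWh
laptop: 58.6 W × 13 h × 7 d = 5,333 Wh = 5.333 kWh
3D printer: 185 W × 1.6 h × 7 d = 2,072 Wh = 2.072 kWh
ceiling fan: 55.71 W × 2.37 h × 7 d = 924 Wh = 0.9242 kWh
server rack: 4089 W × 12 h × 7 d = 343,476 Wh = 343.5 kWh
electric kettle: 1990 W × 7.8 h × 7 d = 108,654 Wh = 108.7 kWh
Total energy = 17.55 + 5.333 + 2.072 + 0.9242 + 343.5 + 108.7 = 478 kWh
Cost = 478 kWh × £0.200 = £95.60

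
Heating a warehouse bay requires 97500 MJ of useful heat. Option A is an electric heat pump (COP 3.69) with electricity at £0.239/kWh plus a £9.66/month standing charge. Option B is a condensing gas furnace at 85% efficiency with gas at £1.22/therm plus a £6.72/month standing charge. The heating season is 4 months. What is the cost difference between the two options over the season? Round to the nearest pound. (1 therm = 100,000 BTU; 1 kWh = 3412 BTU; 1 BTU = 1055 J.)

£440

Heat load = 97500 MJ = 97,500,000,000 J / 1055 = 92,417,062 BTU
Gas: input = 92,417,062 / 0.85 = 108,725,955 BTU = 1,087 therm → 1,087 × £1.22 = £1,326.46; + 4 × £6.72 standing = £1,353.34
Heat pump: 92,417,062 BTU / 3412 = 27,090 kWh heat; / 3.69 = 7,340 kWh in → × £0.239 = £1,754.34; + 4 × £9.66 standing = £1,792.98
Difference = |£1,353.34 − £1,792.98| = £439.65 ≈ £440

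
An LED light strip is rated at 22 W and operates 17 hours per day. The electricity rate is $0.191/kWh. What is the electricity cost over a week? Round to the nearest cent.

Energy = 22 W × 17 h/day × 7 days = 2,618 Wh = 2.618 kWh
Cost = 2.618 kWh × $0.191/kWh = $0.50

$0.50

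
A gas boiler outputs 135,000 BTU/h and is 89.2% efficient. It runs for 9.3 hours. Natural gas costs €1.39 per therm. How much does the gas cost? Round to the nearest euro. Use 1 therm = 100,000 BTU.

Heat delivered = 135,000 BTU/h × 9.3 h = 1,255,500 BTU
Gas input = 1,255,500 / 0.892 = 1,407,511 BTU
= 1,407,511 / 100,000 = 14.08 therm
Cost = 14.08 × €1.39/therm = €19.56 ≈ €20

€20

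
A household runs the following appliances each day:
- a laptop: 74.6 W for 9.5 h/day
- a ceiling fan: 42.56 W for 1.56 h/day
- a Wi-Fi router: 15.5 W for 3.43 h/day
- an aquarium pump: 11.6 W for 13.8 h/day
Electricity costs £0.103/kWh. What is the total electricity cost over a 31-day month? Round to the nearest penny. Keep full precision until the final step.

laptop: 74.6 W × 9.5 h × 31 d = 21,970 Wh = 21.97 kWh
ceiling fan: 42.56 W × 1.56 h × 31 d = 2,058 Wh = 2.058 kWh
Wi-Fi router: 15.5 W × 3.43 h × 31 d = 1,648 Wh = 1.648 kWh
aquarium pump: 11.6 W × 13.8 h × 31 d = 4,962 Wh = 4.962 kWh
Total energy = 21.97 + 2.058 + 1.648 + 4.962 = 30.64 kWh
Cost = 30.64 kWh × £0.103 = £3.16

£3.16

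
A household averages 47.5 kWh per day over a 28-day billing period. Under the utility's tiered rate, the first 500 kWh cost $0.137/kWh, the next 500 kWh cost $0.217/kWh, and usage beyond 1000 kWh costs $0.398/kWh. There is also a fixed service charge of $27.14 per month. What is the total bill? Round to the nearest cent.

$335.48

Usage = 47.5 kWh/day × 28 days = 1330 kWh
First 500 kWh × $0.137 = $68.50
Next 500 kWh × $0.217 = $108.50
Remaining 330 kWh × $0.398 = $131.34
Energy charge = $308.34; + service $27.14 = $335.48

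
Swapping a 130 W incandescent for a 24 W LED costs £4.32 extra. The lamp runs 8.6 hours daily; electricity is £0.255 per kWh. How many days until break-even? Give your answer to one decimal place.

18.6 days

Power saved = 130 − 24 = 106 W
Daily energy saved = 106 W × 8.6 h = 911.6 Wh = 0.9116 kWh
Daily savings = 0.9116 × £0.255 = £0.2325
Payback = £4.32 / £0.2325 per day = 18.58 days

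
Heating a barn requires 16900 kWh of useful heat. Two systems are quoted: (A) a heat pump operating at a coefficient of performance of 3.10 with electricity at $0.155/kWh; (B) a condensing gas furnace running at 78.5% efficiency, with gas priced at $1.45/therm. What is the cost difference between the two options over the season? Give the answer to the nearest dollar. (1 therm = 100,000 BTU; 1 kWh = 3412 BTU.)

Heat load = 16900 kWh × 3412 = 57,662,800 BTU
Gas: input = 57,662,800 / 0.785 = 73,455,796 BTU = 734.6 therm → 734.6 × $1.45 = $1,065.11
Heat pump: 57,662,800 BTU / 3412 = 16,900 kWh heat; / 3.10 = 5,452 kWh in → × $0.155 = $845.00
Difference = |$1,065.11 − $845.00| = $220.11 ≈ $220

$220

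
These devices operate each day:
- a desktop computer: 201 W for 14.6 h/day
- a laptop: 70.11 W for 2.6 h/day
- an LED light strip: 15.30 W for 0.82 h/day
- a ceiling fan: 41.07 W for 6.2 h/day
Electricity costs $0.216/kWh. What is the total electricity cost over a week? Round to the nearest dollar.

$5

desktop computer: 201 W × 14.6 h × 7 d = 20,542 Wh = 20.54 kWh
laptop: 70.11 W × 2.6 h × 7 d = 1,276 Wh = 1.276 kWh
LED light strip: 15.30 W × 0.82 h × 7 d = 88 Wh = 0.08782 kWh
ceiling fan: 41.07 W × 6.2 h × 7 d = 1,782 Wh = 1.782 kWh
Total energy = 20.54 + 1.276 + 0.08782 + 1.782 = 23.69 kWh
Cost = 23.69 kWh × $0.216 = $5.12 ≈ $5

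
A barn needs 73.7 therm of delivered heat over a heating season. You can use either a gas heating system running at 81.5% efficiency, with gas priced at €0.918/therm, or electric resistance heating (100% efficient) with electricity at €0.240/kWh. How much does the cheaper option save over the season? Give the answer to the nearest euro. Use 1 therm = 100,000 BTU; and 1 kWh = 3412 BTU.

Heat load = 73.7 therm × 100,000 = 7,370,000 BTU
Gas: input = 7,370,000 / 0.815 = 9,042,945 BTU = 90.43 therm → 90.43 × €0.918 = €83.01
Electric: 7,370,000 BTU / 3412 = 2,160 kWh → × €0.240 = €518.41
Difference = |€83.01 − €518.41| = €435.39 ≈ €435

€435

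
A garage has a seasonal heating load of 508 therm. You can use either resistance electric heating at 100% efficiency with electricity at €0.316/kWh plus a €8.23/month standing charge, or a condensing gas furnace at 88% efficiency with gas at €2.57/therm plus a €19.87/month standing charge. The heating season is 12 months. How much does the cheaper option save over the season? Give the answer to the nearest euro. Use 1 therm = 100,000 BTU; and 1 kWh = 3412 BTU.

Heat load = 508 therm × 100,000 = 50,800,000 BTU
Gas: input = 50,800,000 / 0.88 = 57,727,273 BTU = 577.3 therm → 577.3 × €2.57 = €1,483.59; + 12 × €19.87 standing = €1,722.03
Electric: 50,800,000 BTU / 3412 = 14,890 kWh → × €0.316 = €4,704.81; + 12 × €8.23 standing = €4,803.57
Difference = |€1,722.03 − €4,803.57| = €3,081.54 ≈ €3082

€3082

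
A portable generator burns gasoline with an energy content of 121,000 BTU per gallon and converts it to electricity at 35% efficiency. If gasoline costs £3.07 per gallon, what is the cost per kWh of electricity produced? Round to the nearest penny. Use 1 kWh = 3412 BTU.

Electrical output per gallon = 121,000 BTU × 0.35 / 3412 BTU/kWh = 12.41 kWh
Cost per kWh = £3.07 / 12.41 kWh = £0.247

£0.25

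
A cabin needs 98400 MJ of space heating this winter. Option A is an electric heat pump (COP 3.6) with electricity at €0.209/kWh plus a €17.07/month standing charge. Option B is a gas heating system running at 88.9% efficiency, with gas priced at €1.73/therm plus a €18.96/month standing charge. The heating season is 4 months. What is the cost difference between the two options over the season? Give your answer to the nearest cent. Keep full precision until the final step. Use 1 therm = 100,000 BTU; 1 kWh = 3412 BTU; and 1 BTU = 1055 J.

Heat load = 98400 MJ = 98,400,000,000 J / 1055 = 93,270,142 BTU
Gas: input = 93,270,142 / 0.889 = 104,915,795 BTU = 1,049 therm → 1,049 × €1.73 = €1,815.04; + 4 × €18.96 standing = €1,890.88
Heat pump: 93,270,142 BTU / 3412 = 27,340 kWh heat; / 3.6 = 7,593 kWh in → × €0.209 = €1,587.00; + 4 × €17.07 standing = €1,655.28
Difference = |€1,890.88 − €1,655.28| = €235.60

€235.60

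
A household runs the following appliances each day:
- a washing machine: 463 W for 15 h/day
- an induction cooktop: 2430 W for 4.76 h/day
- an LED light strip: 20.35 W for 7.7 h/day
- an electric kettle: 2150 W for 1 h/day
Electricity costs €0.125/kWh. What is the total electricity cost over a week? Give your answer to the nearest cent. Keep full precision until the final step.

€18.22

washing machine: 463 W × 15 h × 7 d = 48,615 Wh = 48.62 kWh
induction cooktop: 2430 W × 4.76 h × 7 d = 80,968 Wh = 80.97 kWh
LED light strip: 20.35 W × 7.7 h × 7 d = 1,097 Wh = 1.097 kWh
electric kettle: 2150 W × 1 h × 7 d = 15,050 Wh = 15.05 kWh
Total energy = 48.62 + 80.97 + 1.097 + 15.05 = 145.7 kWh
Cost = 145.7 kWh × €0.125 = €18.22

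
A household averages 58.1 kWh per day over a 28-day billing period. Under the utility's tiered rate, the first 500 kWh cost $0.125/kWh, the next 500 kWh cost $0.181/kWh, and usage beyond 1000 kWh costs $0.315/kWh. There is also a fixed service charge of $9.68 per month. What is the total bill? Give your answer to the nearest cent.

Usage = 58.1 kWh/day × 28 days = 1626.8 kWh
First 500 kWh × $0.125 = $62.50
Next 500 kWh × $0.181 = $90.50
Remaining 626.8 kWh × $0.315 = $197.44
Energy charge = $350.44; + service $9.68 = $360.12

$360.12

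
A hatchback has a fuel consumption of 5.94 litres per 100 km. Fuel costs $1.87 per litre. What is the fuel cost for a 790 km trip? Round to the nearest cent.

Fuel = 5.94 L/100 km × 790 km / 100 = 46.93 L
Cost = 46.93 L × $1.87/L = $87.75

$87.75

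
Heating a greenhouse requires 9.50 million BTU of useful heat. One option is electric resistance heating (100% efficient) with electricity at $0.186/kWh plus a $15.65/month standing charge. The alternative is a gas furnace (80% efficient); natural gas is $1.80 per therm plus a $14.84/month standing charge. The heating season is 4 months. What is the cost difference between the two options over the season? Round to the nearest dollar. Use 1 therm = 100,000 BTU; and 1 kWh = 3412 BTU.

$307

Heat load = 9.50 × 10⁶ BTU = 9,500,000 BTU
Gas: input = 9,500,000 / 0.800 = 11,875,000 BTU = 118.8 therm → 118.8 × $1.80 = $213.75; + 4 × $14.84 standing = $273.11
Electric: 9,500,000 BTU / 3412 = 2,784 kWh → × $0.186 = $517.88; + 4 × $15.65 standing = $580.48
Difference = |$273.11 − $580.48| = $307.37 ≈ $307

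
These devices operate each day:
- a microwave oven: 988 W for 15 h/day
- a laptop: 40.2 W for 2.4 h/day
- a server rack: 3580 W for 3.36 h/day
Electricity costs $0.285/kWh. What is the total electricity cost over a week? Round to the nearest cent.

microwave oven: 988 W × 15 h × 7 d = 103,740 Wh = 103.7 kWh
laptop: 40.2 W × 2.4 h × 7 d = 675 Wh = 0.6754 kWh
server rack: 3580 W × 3.36 h × 7 d = 84,202 Wh = 84.2 kWh
Total energy = 103.7 + 0.6754 + 84.2 = 188.6 kWh
Cost = 188.6 kWh × $0.285 = $53.76

$53.76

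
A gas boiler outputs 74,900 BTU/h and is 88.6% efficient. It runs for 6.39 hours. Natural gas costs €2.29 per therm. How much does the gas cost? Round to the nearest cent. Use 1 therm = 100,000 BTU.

€12.37

Heat delivered = 74,900 BTU/h × 6.39 h = 478,611 BTU
Gas input = 478,611 / 0.886 = 540,193 BTU
= 540,193 / 100,000 = 5.402 therm
Cost = 5.402 × €2.29/therm = €12.37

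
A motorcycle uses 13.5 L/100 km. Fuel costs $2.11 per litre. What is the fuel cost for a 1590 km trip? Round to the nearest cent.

Fuel = 13.5 L/100 km × 1590 km / 100 = 214.7 L
Cost = 214.7 L × $2.11/L = $452.91

$452.91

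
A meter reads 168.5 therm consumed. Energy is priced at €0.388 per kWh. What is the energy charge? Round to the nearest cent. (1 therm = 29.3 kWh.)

€1915.58

168.5 therm × (29.3 kWh/therm) = 4,937 kWh
Cost = 4,937 kWh × €0.388/kWh = €1,915.58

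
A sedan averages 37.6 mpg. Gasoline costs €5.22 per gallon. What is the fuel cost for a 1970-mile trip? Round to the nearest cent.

€273.49

Fuel = 1970 mi / 37.6 mpg = 52.39 gal
Cost = 52.39 gal × €5.22/gal = €273.49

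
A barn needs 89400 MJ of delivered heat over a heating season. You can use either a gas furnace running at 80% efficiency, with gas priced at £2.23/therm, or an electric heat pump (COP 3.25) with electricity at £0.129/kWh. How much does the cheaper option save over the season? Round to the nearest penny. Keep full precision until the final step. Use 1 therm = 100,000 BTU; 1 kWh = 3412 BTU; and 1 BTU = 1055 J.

£1376.32

Heat load = 89400 MJ = 89,400,000,000 J / 1055 = 84,739,336 BTU
Gas: input = 84,739,336 / 0.80 = 105,924,171 BTU = 1,059 therm → 1,059 × £2.23 = £2,362.11
Heat pump: 84,739,336 BTU / 3412 = 24,840 kWh heat; / 3.25 = 7,642 kWh in → × £0.129 = £985.79
Difference = |£2,362.11 − £985.79| = £1,376.32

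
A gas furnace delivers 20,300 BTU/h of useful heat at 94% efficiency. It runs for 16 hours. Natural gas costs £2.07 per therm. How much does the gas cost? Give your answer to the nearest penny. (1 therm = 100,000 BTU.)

£7.15

Heat delivered = 20,300 BTU/h × 16 h = 324,800 BTU
Gas input = 324,800 / 0.94 = 345,532 BTU
= 345,532 / 100,000 = 3.455 therm
Cost = 3.455 × £2.07/therm = £7.15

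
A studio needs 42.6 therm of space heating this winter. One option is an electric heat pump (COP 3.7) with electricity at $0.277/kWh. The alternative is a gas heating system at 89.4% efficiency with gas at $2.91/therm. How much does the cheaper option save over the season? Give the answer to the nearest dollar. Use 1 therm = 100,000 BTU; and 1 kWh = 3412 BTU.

$45

Heat load = 42.6 therm × 100,000 = 4,260,000 BTU
Gas: input = 4,260,000 / 0.894 = 4,765,101 BTU = 47.65 therm → 47.65 × $2.91 = $138.66
Heat pump: 4,260,000 BTU / 3412 = 1,249 kWh heat; / 3.7 = 337.4 kWh in → × $0.277 = $93.47
Difference = |$138.66 − $93.47| = $45.19 ≈ $45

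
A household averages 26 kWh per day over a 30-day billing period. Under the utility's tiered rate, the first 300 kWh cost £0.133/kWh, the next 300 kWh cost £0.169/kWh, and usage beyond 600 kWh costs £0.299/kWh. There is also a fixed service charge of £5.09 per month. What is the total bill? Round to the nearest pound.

Usage = 26 kWh/day × 30 days = 780 kWh
First 300 kWh × £0.133 = £39.90
Next 300 kWh × £0.169 = £50.70
Remaining 180 kWh × £0.299 = £53.82
Energy charge = £144.42; + service £5.09 = £149.51 ≈ £150

£150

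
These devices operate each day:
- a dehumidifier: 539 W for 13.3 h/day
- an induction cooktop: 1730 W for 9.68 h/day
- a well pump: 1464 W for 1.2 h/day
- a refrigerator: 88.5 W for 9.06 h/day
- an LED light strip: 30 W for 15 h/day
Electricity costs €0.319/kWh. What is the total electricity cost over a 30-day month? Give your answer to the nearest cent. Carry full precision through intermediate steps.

dehumidifier: 539 W × 13.3 h × 30 d = 215,061 Wh = 215.1 kWh
induction cooktop: 1730 W × 9.68 h × 30 d = 502,392 Wh = 502.4 kWh
well pump: 1464 W × 1.2 h × 30 d = 52,704 Wh = 52.7 kWh
refrigerator: 88.5 W × 9.06 h × 30 d = 24,054 Wh = 24.05 kWh
LED light strip: 30 W × 15 h × 30 d = 13,500 Wh = 13.5 kWh
Total energy = 215.1 + 502.4 + 52.7 + 24.05 + 13.5 = 807.7 kWh
Cost = 807.7 kWh × €0.319 = €257.66

€257.66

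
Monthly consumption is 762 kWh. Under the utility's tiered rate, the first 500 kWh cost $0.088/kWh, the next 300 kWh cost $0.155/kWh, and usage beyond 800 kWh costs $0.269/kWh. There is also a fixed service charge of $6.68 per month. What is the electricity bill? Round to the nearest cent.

$91.29

First 500 kWh × $0.088 = $44.00
Next 262 kWh × $0.155 = $40.61
Remaining tier: 0 kWh (not reached)
Energy charge = $84.61; + service $6.68 = $91.29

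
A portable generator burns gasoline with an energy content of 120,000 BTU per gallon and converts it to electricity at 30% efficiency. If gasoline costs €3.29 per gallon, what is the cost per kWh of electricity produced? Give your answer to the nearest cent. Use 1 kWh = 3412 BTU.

Electrical output per gallon = 120,000 BTU × 0.30 / 3412 BTU/kWh = 10.55 kWh
Cost per kWh = €3.29 / 10.55 kWh = €0.312

€0.31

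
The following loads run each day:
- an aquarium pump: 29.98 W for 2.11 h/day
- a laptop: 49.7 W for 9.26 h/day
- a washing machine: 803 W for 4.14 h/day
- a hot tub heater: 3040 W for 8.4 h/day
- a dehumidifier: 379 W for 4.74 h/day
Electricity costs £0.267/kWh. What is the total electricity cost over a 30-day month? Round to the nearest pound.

aquarium pump: 29.98 W × 2.11 h × 30 d = 1,898 Wh = 1.898 kWh
laptop: 49.7 W × 9.26 h × 30 d = 13,807 Wh = 13.81 kWh
washing machine: 803 W × 4.14 h × 30 d = 99,733 Wh = 99.73 kWh
hot tub heater: 3040 W × 8.4 h × 30 d = 766,080 Wh = 766.1 kWh
dehumidifier: 379 W × 4.74 h × 30 d = 53,894 Wh = 53.89 kWh
Total energy = 1.898 + 13.81 + 99.73 + 766.1 + 53.89 = 935.4 kWh
Cost = 935.4 kWh × £0.267 = £249.75 ≈ £250

£250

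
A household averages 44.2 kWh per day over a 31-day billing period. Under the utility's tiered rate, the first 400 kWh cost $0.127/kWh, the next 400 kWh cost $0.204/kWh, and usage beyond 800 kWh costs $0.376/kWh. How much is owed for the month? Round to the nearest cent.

$346.80

Usage = 44.2 kWh/day × 31 days = 1370.2 kWh
First 400 kWh × $0.127 = $50.80
Next 400 kWh × $0.204 = $81.60
Remaining 570.2 kWh × $0.376 = $214.40
Total = $346.80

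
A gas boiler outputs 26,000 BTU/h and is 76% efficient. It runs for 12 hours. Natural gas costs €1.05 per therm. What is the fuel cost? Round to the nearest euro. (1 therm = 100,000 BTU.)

Heat delivered = 26,000 BTU/h × 12 h = 312,000 BTU
Gas input = 312,000 / 0.76 = 410,526 BTU
= 410,526 / 100,000 = 4.105 therm
Cost = 4.105 × €1.05/therm = €4.31 ≈ €4

€4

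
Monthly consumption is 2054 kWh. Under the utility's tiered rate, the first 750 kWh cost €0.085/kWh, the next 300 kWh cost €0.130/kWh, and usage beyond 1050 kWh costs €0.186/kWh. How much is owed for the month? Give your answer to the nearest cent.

€289.49

First 750 kWh × €0.085 = €63.75
Next 300 kWh × €0.130 = €39.00
Remaining 1004 kWh × €0.186 = €186.74
Total = €289.49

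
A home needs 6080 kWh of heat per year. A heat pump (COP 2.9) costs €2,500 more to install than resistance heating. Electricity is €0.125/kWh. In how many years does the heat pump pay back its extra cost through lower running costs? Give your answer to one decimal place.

Resistance: 6080 kWh × €0.125 = €760.00/yr
Heat pump: 6080 / 2.9 = 2097 kWh in → × €0.125 = €262.07/yr
Annual savings = €497.93
Payback = €2,500 / €497.93 = 5.02 years

5.0 years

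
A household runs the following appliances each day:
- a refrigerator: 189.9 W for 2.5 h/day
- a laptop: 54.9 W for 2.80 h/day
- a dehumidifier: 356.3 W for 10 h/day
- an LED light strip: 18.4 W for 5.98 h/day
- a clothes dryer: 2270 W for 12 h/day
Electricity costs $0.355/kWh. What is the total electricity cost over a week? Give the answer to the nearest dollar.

$78

refrigerator: 189.9 W × 2.5 h × 7 d = 3,323 Wh = 3.323 kWh
laptop: 54.9 W × 2.80 h × 7 d = 1,076 Wh = 1.076 kWh
dehumidifier: 356.3 W × 10 h × 7 d = 24,941 Wh = 24.94 kWh
LED light strip: 18.4 W × 5.98 h × 7 d = 770 Wh = 0.7702 kWh
clothes dryer: 2270 W × 12 h × 7 d = 190,680 Wh = 190.7 kWh
Total energy = 3.323 + 1.076 + 24.94 + 0.7702 + 190.7 = 220.8 kWh
Cost = 220.8 kWh × $0.355 = $78.38 ≈ $78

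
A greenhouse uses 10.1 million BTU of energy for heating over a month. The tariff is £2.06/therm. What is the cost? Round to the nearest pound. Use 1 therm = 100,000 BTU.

£208

10.1 million BTU × (10 therm/million BTU) = 101 therm
Cost = 101 therm × £2.06/therm = £208.06 ≈ £208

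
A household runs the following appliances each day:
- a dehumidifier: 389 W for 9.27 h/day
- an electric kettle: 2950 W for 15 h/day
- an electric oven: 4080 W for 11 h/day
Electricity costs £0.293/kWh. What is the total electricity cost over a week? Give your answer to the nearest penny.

dehumidifier: 389 W × 9.27 h × 7 d = 25,242 Wh = 25.24 kWh
electric kettle: 2950 W × 15 h × 7 d = 309,750 Wh = 309.8 kWh
electric oven: 4080 W × 11 h × 7 d = 314,160 Wh = 314.2 kWh
Total energy = 25.24 + 309.8 + 314.2 = 649.2 kWh
Cost = 649.2 kWh × £0.293 = £190.20

£190.20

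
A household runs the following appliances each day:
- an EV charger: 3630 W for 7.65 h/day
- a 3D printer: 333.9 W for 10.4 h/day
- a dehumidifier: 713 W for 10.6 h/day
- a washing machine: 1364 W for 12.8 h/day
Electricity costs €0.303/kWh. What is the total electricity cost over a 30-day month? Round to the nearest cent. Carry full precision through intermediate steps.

EV charger: 3630 W × 7.65 h × 30 d = 833,085 Wh = 833.1 kWh
3D printer: 333.9 W × 10.4 h × 30 d = 104,177 Wh = 104.2 kWh
dehumidifier: 713 W × 10.6 h × 30 d = 226,734 Wh = 226.7 kWh
washing machine: 1364 W × 12.8 h × 30 d = 523,776 Wh = 523.8 kWh
Total energy = 833.1 + 104.2 + 226.7 + 523.8 = 1,688 kWh
Cost = 1,688 kWh × €0.303 = €511.39

€511.39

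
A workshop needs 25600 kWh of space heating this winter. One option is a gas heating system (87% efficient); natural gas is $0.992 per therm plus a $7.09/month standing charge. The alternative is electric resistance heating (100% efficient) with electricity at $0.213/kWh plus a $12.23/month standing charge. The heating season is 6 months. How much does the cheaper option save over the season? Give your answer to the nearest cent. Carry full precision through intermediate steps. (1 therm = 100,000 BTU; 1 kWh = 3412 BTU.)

Heat load = 25600 kWh × 3412 = 87,347,200 BTU
Gas: input = 87,347,200 / 0.870 = 100,399,080 BTU = 1,004 therm → 1,004 × $0.992 = $995.96; + 6 × $7.09 standing = $1,038.50
Electric: 87,347,200 BTU / 3412 = 25,600 kWh → × $0.213 = $5,452.80; + 6 × $12.23 standing = $5,526.18
Difference = |$1,038.50 − $5,526.18| = $4,487.68

$4487.68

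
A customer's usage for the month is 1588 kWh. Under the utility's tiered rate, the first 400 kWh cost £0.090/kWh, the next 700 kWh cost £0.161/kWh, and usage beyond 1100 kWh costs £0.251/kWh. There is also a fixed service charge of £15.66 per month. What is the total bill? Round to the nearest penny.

First 400 kWh × £0.090 = £36.00
Next 700 kWh × £0.161 = £112.70
Remaining 488 kWh × £0.251 = £122.49
Energy charge = £271.19; + service £15.66 = £286.85

£286.85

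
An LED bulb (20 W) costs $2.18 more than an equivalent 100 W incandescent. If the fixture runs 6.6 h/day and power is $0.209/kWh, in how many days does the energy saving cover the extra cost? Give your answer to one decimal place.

19.8 days

Power saved = 100 − 20 = 80 W
Daily energy saved = 80 W × 6.6 h = 528 Wh = 0.528 kWh
Daily savings = 0.528 × $0.209 = $0.1104
Payback = $2.18 / $0.1104 per day = 19.75 days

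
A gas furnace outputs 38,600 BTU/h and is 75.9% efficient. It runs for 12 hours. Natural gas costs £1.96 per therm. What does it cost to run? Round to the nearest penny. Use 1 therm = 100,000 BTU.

Heat delivered = 38,600 BTU/h × 12 h = 463,200 BTU
Gas input = 463,200 / 0.759 = 610,277 BTU
= 610,277 / 100,000 = 6.103 therm
Cost = 6.103 × £1.96/therm = £11.96

£11.96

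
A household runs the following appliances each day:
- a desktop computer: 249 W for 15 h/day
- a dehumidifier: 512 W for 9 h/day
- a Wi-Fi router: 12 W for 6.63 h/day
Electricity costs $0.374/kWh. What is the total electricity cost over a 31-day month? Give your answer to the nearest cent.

desktop computer: 249 W × 15 h × 31 d = 115,785 Wh = 115.8 kWh
dehumidifier: 512 W × 9 h × 31 d = 142,848 Wh = 142.8 kWh
Wi-Fi router: 12 W × 6.63 h × 31 d = 2,466 Wh = 2.466 kWh
Total energy = 115.8 + 142.8 + 2.466 = 261.1 kWh
Cost = 261.1 kWh × $0.374 = $97.65

$97.65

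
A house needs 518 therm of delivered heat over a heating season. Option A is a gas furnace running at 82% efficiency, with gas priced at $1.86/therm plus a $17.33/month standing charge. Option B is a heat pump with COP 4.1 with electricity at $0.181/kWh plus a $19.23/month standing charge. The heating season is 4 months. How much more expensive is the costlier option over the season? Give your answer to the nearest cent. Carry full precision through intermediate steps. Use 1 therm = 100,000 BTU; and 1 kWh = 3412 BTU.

$497.16

Heat load = 518 therm × 100,000 = 51,800,000 BTU
Gas: input = 51,800,000 / 0.82 = 63,170,732 BTU = 631.7 therm → 631.7 × $1.86 = $1,174.98; + 4 × $17.33 standing = $1,244.30
Heat pump: 51,800,000 BTU / 3412 = 15,180 kWh heat; / 4.1 = 3,703 kWh in → × $0.181 = $670.22; + 4 × $19.23 standing = $747.14
Difference = |$1,244.30 − $747.14| = $497.16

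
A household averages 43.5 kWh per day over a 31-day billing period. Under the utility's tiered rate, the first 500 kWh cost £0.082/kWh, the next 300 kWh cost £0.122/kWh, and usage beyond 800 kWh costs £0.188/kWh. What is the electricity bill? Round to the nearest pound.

Usage = 43.5 kWh/day × 31 days = 1348.5 kWh
First 500 kWh × £0.082 = £41.00
Next 300 kWh × £0.122 = £36.60
Remaining 548.5 kWh × £0.188 = £103.12
Total = £180.72 ≈ £181

£181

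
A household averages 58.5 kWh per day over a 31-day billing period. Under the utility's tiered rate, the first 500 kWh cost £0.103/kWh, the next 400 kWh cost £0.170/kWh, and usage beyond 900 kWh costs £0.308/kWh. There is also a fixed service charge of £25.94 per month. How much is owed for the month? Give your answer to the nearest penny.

£426.80

Usage = 58.5 kWh/day × 31 days = 1813.5 kWh
First 500 kWh × £0.103 = £51.50
Next 400 kWh × £0.170 = £68.00
Remaining 913.5 kWh × £0.308 = £281.36
Energy charge = £400.86; + service £25.94 = £426.80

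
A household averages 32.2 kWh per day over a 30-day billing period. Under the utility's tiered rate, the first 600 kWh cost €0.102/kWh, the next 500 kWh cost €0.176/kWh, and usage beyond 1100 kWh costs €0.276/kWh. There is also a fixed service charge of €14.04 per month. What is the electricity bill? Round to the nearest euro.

€140

Usage = 32.2 kWh/day × 30 days = 966 kWh
First 600 kWh × €0.102 = €61.20
Next 366 kWh × €0.176 = €64.42
Remaining tier: 0 kWh (not reached)
Energy charge = €125.62; + service €14.04 = €139.66 ≈ €140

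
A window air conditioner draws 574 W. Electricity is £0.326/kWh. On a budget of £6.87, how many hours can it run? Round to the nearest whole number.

37 h

Energy budget = £6.87 / £0.326 per kWh = 21.07 kWh = 21,074 Wh
Runtime = 21,074 Wh / 574 W = 36.71 h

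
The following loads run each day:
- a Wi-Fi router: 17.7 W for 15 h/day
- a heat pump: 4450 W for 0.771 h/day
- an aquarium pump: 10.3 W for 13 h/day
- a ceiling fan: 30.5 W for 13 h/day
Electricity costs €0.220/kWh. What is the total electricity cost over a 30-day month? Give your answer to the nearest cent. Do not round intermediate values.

€27.90

Wi-Fi router: 17.7 W × 15 h × 30 d = 7,965 Wh = 7.965 kWh
heat pump: 4450 W × 0.771 h × 30 d = 102,929 Wh = 102.9 kWh
aquarium pump: 10.3 W × 13 h × 30 d = 4,017 Wh = 4.017 kWh
ceiling fan: 30.5 W × 13 h × 30 d = 11,895 Wh = 11.89 kWh
Total energy = 7.965 + 102.9 + 4.017 + 11.89 = 126.8 kWh
Cost = 126.8 kWh × €0.220 = €27.90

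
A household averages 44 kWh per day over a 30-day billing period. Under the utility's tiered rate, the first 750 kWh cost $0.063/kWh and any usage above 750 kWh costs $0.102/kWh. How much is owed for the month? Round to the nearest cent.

$105.39

Usage = 44 kWh/day × 30 days = 1320 kWh
First 750 kWh × $0.063 = $47.25
Remaining 570 kWh × $0.102 = $58.14
Total = $105.39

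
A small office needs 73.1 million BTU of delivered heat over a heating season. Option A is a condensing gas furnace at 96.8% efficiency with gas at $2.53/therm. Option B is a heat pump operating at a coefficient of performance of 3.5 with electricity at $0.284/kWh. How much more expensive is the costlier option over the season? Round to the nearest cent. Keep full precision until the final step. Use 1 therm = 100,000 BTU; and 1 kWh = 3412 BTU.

Heat load = 73.1 × 10⁶ BTU = 73,100,000 BTU
Gas: input = 73,100,000 / 0.968 = 75,516,529 BTU = 755.2 therm → 755.2 × $2.53 = $1,910.57
Heat pump: 73,100,000 BTU / 3412 = 21,420 kWh heat; / 3.5 = 6,121 kWh in → × $0.284 = $1,738.44
Difference = |$1,910.57 − $1,738.44| = $172.13

$172.13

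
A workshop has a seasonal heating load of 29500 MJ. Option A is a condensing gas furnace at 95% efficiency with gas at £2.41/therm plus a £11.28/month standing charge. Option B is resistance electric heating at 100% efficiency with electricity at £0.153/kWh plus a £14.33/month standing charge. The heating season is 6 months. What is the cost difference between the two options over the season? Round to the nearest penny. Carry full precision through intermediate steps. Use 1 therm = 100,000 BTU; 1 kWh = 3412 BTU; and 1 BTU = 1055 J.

Heat load = 29500 MJ = 29,500,000,000 J / 1055 = 27,962,085 BTU
Gas: input = 27,962,085 / 0.95 = 29,433,774 BTU = 294.3 therm → 294.3 × £2.41 = £709.35; + 6 × £11.28 standing = £777.03
Electric: 27,962,085 BTU / 3412 = 8,195 kWh → × £0.153 = £1,253.87; + 6 × £14.33 standing = £1,339.85
Difference = |£777.03 − £1,339.85| = £562.81

£562.81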